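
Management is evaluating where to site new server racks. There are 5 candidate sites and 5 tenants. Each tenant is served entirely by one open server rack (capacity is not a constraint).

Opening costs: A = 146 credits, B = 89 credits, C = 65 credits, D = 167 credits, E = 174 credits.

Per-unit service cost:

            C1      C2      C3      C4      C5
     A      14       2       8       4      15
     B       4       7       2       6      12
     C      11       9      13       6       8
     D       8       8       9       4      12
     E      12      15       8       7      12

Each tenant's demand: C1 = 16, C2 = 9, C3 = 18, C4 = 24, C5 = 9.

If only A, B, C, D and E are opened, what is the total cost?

Each tenant is assigned to its cheapest site among the open ones.
{A, B, C, D, E}: C1→B 4·16=64, C2→A 2·9=18, C3→B 2·18=36, C4→A 4·24=96, C5→C 8·9=72. Service 286; fixed 641; total 927.

Total cost: 927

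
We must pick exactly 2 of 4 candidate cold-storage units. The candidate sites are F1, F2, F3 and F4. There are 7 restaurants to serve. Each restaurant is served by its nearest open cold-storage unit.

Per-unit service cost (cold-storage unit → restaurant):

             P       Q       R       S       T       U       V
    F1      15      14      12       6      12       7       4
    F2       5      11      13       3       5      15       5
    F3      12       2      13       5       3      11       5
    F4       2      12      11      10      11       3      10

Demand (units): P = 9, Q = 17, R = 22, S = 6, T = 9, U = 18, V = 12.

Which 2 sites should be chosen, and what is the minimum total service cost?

Choose F3 and F4; total service cost 465.

With exactly 2 open, each restaurant uses its cheapest among the chosen.
{F3, F4}: P→F4 2·9=18, Q→F3 2·17=34, R→F4 11·22=242, S→F3 5·6=30, T→F3 3·9=27, U→F4 3·18=54, V→F3 5·12=60. Service cost 465.
{F2, F4}: service cost 624
{F1, F3}: service cost 637
Among all 6 size-2 choices, {F3, F4} is lowest.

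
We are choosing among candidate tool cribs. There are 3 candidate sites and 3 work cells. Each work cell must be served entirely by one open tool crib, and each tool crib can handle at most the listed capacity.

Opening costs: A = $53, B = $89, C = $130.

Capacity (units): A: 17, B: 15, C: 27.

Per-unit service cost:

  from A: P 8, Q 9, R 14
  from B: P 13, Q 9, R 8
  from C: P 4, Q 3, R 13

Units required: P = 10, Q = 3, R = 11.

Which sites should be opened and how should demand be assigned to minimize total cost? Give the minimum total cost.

Open {C}: P→C 4·10=40, Q→C 3·3=9, R→C 13·11=143.
Loads: C carries 24/27. Service 192; fixed 130; total 322.
Next best feasible plan costs 337.

Minimum total cost: 322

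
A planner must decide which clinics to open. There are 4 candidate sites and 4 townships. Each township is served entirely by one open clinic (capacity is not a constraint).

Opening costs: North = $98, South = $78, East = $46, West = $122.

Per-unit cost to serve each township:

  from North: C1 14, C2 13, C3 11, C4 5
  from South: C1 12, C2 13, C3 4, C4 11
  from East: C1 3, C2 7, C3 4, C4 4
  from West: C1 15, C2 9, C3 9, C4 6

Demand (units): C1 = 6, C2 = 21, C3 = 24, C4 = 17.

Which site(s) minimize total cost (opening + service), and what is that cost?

Open East only; minimum total cost 375.

For any fixed open set, each township goes to its cheapest open site; total = fixed + service.
{East}: C1→East 3·6=18, C2→East 7·21=147, C3→East 4·24=96, C4→East 4·17=68. Service 329; fixed 46; total 375.
{South, East}: C1→East 3·6=18, C2→East 7·21=147, C3→South 4·24=96, C4→East 4·17=68. Service 329; fixed 124; total 453.
{North, East}: service 329 + fixed 144 = 473
{North, South, East, West}: service 329 + fixed 344 = 673
(All 15 nonempty subsets were checked; East only is lowest.)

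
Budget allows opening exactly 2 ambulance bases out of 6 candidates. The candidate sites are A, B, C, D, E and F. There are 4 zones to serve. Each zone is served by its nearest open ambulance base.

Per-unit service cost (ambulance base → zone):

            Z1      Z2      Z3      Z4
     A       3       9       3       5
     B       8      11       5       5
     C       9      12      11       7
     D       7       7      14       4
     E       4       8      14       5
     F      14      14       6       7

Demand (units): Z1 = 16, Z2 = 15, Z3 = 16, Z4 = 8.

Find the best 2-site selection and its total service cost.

With exactly 2 open, each zone uses its cheapest among the chosen.
{A, D}: Z1→A 3·16=48, Z2→D 7·15=105, Z3→A 3·16=48, Z4→D 4·8=32. Service cost 233.
{A, E}: service cost 256
{A, B}: service cost 271
Among all 15 size-2 choices, {A, D} is lowest.

Choose A and D; total service cost 233.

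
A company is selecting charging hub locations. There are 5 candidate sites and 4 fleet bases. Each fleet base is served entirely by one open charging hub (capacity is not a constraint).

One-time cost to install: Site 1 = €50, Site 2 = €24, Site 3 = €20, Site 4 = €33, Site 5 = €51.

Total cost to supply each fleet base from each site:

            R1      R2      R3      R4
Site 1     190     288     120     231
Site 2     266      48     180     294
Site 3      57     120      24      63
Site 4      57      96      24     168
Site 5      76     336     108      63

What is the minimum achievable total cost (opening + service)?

For any fixed open set, each fleet base goes to its cheapest open site; total = fixed + service.
{Site 2, Site 3}: R1→Site 3 57, R2→Site 2 48, R3→Site 3 24, R4→Site 3 63. Service 192; fixed 44; total 236.
{Site 2, Site 3, Site 4}: R1→Site 3 57, R2→Site 2 48, R3→Site 3 24, R4→Site 3 63. Service 192; fixed 77; total 269.
{Site 3}: R1→Site 3 57, R2→Site 3 120, R3→Site 3 24, R4→Site 3 63. Service 264; fixed 20; total 284.
{Site 1, Site 2, Site 3, Site 4, Site 5}: R1→Site 3 57, R2→Site 2 48, R3→Site 3 24, R4→Site 3 63. Service 192; fixed 178; total 370.
No other subset beats 236.

Minimum total cost: 236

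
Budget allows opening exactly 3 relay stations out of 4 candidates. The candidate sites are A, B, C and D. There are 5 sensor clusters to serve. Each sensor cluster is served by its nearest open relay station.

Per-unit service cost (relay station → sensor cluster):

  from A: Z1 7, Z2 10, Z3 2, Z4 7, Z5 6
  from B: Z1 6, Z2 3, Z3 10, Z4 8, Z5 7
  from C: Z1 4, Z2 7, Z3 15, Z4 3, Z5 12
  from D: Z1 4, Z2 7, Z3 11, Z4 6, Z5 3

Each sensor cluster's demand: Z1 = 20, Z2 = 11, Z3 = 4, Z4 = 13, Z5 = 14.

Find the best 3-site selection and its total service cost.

With exactly 3 open, each sensor cluster uses its cheapest among the chosen.
{B, C, D}: Z1→C 4·20=80, Z2→B 3·11=33, Z3→B 10·4=40, Z4→C 3·13=39, Z5→D 3·14=42. Service cost 234.
{A, B, D}: service cost 241
{A, B, C}: service cost 244
Among all 4 size-3 choices, {B, C, D} is lowest.

Choose B, C and D; total service cost 234.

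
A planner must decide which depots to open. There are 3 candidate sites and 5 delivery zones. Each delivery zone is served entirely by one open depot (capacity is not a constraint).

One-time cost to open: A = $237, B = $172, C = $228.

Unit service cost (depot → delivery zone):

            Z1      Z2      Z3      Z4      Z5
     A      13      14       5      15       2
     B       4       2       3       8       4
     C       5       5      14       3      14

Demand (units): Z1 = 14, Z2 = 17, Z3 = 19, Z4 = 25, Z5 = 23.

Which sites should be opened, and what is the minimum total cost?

For any fixed open set, each delivery zone goes to its cheapest open site; total = fixed + service.
{B}: Z1→B 4·14=56, Z2→B 2·17=34, Z3→B 3·19=57, Z4→B 8·25=200, Z5→B 4·23=92. Service 439; fixed 172; total 611.
{B, C}: service 314 + fixed 400 = 714
{A, B}: service 393 + fixed 409 = 802
{A, B, C}: Z1→B 4·14=56, Z2→B 2·17=34, Z3→B 3·19=57, Z4→C 3·25=75, Z5→A 2·23=46. Service 268; fixed 637; total 905.
No other subset beats 611.

Open B only; minimum total cost 611.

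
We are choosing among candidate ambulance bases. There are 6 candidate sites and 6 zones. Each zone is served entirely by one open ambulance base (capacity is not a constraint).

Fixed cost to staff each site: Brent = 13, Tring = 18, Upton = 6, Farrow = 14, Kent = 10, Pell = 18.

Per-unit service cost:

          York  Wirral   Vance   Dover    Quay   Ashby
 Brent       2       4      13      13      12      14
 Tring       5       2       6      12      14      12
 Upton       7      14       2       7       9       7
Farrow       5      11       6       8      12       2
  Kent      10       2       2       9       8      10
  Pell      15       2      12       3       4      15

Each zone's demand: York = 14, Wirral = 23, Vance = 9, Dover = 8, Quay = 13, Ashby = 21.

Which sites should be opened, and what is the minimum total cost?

Open Brent, Upton, Farrow and Pell; minimum total cost 261.

For any fixed open set, each zone goes to its cheapest open site; total = fixed + service.
{Brent, Upton, Farrow, Pell}: York→Brent 2·14=28, Wirral→Pell 2·23=46, Vance→Upton 2·9=18, Dover→Pell 3·8=24, Quay→Pell 4·13=52, Ashby→Farrow 2·21=42. Service 210; fixed 51; total 261.
{Brent, Farrow, Kent, Pell}: service 210 + fixed 55 = 265
{Brent, Upton, Farrow, Kent, Pell}: service 210 + fixed 61 = 271
{Brent, Tring, Upton, Farrow, Kent, Pell}: service 210 + fixed 79 = 289
No other subset beats 261.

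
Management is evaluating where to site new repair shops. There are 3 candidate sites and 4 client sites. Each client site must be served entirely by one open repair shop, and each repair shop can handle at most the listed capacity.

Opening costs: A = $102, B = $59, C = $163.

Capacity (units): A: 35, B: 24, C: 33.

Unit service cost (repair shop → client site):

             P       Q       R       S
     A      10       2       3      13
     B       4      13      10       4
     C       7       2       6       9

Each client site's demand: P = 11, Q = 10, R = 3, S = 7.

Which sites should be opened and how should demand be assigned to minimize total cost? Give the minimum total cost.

Minimum total cost: 262

Open {A, B}: P→B 4·11=44, Q→A 2·10=20, R→A 3·3=9, S→B 4·7=28.
Loads: A carries 13/35, B carries 18/24. Service 101; fixed 161; total 262.
Next best feasible plan costs 283.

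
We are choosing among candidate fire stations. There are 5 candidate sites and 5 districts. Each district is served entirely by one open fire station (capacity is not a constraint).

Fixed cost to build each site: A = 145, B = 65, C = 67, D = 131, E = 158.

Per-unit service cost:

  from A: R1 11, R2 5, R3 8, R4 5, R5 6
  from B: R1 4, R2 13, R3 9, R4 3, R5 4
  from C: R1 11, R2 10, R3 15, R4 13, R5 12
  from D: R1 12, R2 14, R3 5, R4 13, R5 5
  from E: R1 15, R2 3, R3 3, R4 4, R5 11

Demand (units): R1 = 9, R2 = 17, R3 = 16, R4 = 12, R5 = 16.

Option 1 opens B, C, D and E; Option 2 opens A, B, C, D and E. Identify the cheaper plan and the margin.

Option 1: {B, C, D, E}: R1→B 4·9=36, R2→E 3·17=51, R3→E 3·16=48, R4→B 3·12=36, R5→B 4·16=64. Service 235; fixed 421; total 656.
Option 2: {A, B, C, D, E}: R1→B 4·9=36, R2→E 3·17=51, R3→E 3·16=48, R4→B 3·12=36, R5→B 4·16=64. Service 235; fixed 566; total 801.
Difference: |656 − 801| = 145.

Option 1 is cheaper by 145.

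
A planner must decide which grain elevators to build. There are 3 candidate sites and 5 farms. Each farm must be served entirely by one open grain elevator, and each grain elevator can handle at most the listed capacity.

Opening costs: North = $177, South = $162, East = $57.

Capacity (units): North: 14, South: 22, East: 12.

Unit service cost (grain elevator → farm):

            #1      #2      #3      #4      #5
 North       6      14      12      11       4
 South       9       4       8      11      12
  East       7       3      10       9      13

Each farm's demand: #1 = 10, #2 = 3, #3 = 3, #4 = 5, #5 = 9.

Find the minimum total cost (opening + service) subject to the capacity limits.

Minimum total cost: 488

Open {South, East}: #1→East 7·10=70, #2→South 4·3=12, #3→South 8·3=24, #4→South 11·5=55, #5→South 12·9=108.
Loads: South carries 20/22, East carries 10/12. Service 269; fixed 219; total 488.
Next best feasible plan costs 495.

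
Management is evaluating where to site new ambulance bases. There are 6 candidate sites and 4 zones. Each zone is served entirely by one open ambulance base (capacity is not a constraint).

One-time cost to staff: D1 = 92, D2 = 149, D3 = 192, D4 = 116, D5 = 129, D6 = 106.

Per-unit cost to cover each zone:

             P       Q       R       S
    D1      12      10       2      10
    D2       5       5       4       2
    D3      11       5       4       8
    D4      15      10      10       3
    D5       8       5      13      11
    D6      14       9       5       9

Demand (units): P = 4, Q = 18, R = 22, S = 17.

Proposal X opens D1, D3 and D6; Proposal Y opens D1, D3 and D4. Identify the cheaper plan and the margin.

Proposal Y is cheaper by 75.

Proposal X: {D1, D3, D6}: P→D3 11·4=44, Q→D3 5·18=90, R→D1 2·22=44, S→D3 8·17=136. Service 314; fixed 390; total 704.
Proposal Y: {D1, D3, D4}: P→D3 11·4=44, Q→D3 5·18=90, R→D1 2·22=44, S→D4 3·17=51. Service 229; fixed 400; total 629.
Difference: |704 − 629| = 75.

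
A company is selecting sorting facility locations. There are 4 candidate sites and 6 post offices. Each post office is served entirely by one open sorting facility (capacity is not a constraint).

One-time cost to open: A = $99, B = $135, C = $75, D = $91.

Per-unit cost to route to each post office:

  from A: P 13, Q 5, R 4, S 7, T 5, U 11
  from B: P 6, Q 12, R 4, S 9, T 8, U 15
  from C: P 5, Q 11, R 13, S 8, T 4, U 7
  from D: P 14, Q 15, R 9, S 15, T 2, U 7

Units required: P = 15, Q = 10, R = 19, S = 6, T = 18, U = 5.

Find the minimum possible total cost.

Minimum total cost: 524

For any fixed open set, each post office goes to its cheapest open site; total = fixed + service.
{A, C}: P→C 5·15=75, Q→A 5·10=50, R→A 4·19=76, S→A 7·6=42, T→C 4·18=72, U→C 7·5=35. Service 350; fixed 174; total 524.
{A, C, D}: P→C 5·15=75, Q→A 5·10=50, R→A 4·19=76, S→A 7·6=42, T→D 2·18=36, U→C 7·5=35. Service 314; fixed 265; total 579.
{A}: P→A 13·15=195, Q→A 5·10=50, R→A 4·19=76, S→A 7·6=42, T→A 5·18=90, U→A 11·5=55. Service 508; fixed 99; total 607.
{A, B, C, D}: service 314 + fixed 400 = 714
No other subset beats 524.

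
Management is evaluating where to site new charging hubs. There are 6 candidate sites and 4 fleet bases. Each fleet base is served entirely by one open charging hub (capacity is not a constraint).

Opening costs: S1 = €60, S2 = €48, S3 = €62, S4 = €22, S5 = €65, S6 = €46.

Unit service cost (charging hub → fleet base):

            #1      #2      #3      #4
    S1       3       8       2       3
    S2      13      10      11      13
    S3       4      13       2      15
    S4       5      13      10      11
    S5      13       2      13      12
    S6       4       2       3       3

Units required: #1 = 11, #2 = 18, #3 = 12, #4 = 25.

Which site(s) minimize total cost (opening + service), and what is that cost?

For any fixed open set, each fleet base goes to its cheapest open site; total = fixed + service.
{S6}: #1→S6 4·11=44, #2→S6 2·18=36, #3→S6 3·12=36, #4→S6 3·25=75. Service 191; fixed 46; total 237.
{S4, S6}: service 191 + fixed 68 = 259
{S1, S6}: #1→S1 3·11=33, #2→S6 2·18=36, #3→S1 2·12=24, #4→S1 3·25=75. Service 168; fixed 106; total 274.
{S1, S2, S3, S4, S5, S6}: #1→S1 3·11=33, #2→S5 2·18=36, #3→S1 2·12=24, #4→S1 3·25=75. Service 168; fixed 303; total 471.
No other subset beats 237.

Open S6 only; minimum total cost 237.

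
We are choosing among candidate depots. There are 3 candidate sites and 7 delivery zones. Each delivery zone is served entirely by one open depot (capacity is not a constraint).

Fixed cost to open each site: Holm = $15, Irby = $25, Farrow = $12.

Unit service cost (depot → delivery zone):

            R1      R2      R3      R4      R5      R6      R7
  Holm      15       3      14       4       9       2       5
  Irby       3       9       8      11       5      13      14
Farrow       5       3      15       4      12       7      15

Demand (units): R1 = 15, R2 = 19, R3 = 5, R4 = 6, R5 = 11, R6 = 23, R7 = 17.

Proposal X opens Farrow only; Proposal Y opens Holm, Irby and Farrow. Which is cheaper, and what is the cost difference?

Proposal Y is cheaper by 387.

Proposal X: {Farrow}: R1→Farrow 5·15=75, R2→Farrow 3·19=57, R3→Farrow 15·5=75, R4→Farrow 4·6=24, R5→Farrow 12·11=132, R6→Farrow 7·23=161, R7→Farrow 15·17=255. Service 779; fixed 12; total 791.
Proposal Y: {Holm, Irby, Farrow}: R1→Irby 3·15=45, R2→Holm 3·19=57, R3→Irby 8·5=40, R4→Holm 4·6=24, R5→Irby 5·11=55, R6→Holm 2·23=46, R7→Holm 5·17=85. Service 352; fixed 52; total 404.
Difference: |791 − 404| = 387.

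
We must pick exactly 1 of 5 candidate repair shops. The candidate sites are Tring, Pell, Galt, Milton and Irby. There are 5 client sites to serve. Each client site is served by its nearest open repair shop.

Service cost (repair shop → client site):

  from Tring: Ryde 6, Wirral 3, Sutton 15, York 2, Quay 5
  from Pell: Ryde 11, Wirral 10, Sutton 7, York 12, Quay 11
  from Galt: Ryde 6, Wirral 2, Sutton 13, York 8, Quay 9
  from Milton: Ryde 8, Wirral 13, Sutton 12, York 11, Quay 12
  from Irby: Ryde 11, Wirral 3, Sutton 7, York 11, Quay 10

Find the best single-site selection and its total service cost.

Choose Tring only; total service cost 31.

With exactly 1 open, each client site uses its cheapest among the chosen.
{Tring}: Ryde→Tring 6, Wirral→Tring 3, Sutton→Tring 15, York→Tring 2, Quay→Tring 5. Service cost 31.
{Galt}: service cost 38
{Irby}: service cost 42
Among all 5 size-1 choices, {Tring} is lowest.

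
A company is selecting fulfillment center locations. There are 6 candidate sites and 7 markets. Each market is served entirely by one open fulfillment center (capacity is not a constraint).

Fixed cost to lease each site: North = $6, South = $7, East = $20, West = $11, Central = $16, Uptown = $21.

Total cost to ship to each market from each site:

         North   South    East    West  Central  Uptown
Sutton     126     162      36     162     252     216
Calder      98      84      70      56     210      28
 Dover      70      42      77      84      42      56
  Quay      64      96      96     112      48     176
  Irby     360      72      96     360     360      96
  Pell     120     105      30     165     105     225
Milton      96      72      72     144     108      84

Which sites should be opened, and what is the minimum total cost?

Open South, East, Central and Uptown; minimum total cost 392.

For any fixed open set, each market goes to its cheapest open site; total = fixed + service.
{South, East, Central, Uptown}: Sutton→East 36, Calder→Uptown 28, Dover→South 42, Quay→Central 48, Irby→South 72, Pell→East 30, Milton→South 72. Service 328; fixed 64; total 392.
{North, South, East, Central, Uptown}: service 328 + fixed 70 = 398
{North, South, East, Uptown}: service 344 + fixed 54 = 398
{North, South, East, West, Central, Uptown}: Sutton→East 36, Calder→Uptown 28, Dover→South 42, Quay→Central 48, Irby→South 72, Pell→East 30, Milton→South 72. Service 328; fixed 81; total 409.
No other subset beats 392.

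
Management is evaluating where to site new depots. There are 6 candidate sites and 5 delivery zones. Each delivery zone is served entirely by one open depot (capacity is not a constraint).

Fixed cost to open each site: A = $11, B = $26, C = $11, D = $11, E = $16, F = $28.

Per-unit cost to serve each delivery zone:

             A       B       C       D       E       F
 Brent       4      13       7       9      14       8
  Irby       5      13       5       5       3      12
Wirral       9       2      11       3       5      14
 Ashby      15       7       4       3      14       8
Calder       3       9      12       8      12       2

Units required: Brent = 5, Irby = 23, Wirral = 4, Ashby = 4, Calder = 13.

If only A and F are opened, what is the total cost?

Total cost: 268

Each delivery zone is assigned to its cheapest site among the open ones.
{A, F}: Brent→A 4·5=20, Irby→A 5·23=115, Wirral→A 9·4=36, Ashby→F 8·4=32, Calder→F 2·13=26. Service 229; fixed 39; total 268.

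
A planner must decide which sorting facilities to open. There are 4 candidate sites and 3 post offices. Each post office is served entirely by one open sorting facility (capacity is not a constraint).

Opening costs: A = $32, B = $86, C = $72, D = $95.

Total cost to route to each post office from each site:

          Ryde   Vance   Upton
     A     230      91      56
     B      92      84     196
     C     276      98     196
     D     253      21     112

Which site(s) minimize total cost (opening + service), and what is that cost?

For any fixed open set, each post office goes to its cheapest open site; total = fixed + service.
{A, B}: Ryde→B 92, Vance→B 84, Upton→A 56. Service 232; fixed 118; total 350.
{A, B, D}: service 169 + fixed 213 = 382
{B, D}: service 225 + fixed 181 = 406
{A, B, C, D}: service 169 + fixed 285 = 454
No other subset beats 350.

Open A and B; minimum total cost 350.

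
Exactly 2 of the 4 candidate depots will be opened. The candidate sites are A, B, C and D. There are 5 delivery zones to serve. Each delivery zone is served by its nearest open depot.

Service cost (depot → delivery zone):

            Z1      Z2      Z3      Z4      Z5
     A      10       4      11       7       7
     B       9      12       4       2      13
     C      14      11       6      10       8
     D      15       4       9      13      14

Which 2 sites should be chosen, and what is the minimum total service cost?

With exactly 2 open, each delivery zone uses its cheapest among the chosen.
{A, B}: Z1→B 9, Z2→A 4, Z3→B 4, Z4→B 2, Z5→A 7. Service cost 26.
{B, D}: service cost 32
{A, C}: service cost 34
Among all 6 size-2 choices, {A, B} is lowest.

Choose A and B; total service cost 26.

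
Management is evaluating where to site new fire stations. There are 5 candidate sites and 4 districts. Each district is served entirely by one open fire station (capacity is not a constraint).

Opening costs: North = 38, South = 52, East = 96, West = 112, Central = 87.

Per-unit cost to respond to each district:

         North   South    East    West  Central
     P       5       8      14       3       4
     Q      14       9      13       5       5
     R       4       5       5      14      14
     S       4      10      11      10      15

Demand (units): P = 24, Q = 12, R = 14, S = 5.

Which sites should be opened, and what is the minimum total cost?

For any fixed open set, each district goes to its cheapest open site; total = fixed + service.
{North, Central}: P→Central 4·24=96, Q→Central 5·12=60, R→North 4·14=56, S→North 4·5=20. Service 232; fixed 125; total 357.
{North, West}: service 208 + fixed 150 = 358
{North, South}: P→North 5·24=120, Q→South 9·12=108, R→North 4·14=56, S→North 4·5=20. Service 304; fixed 90; total 394.
{North, South, East, West, Central}: service 208 + fixed 385 = 593
No other subset beats 357.

Open North and Central; minimum total cost 357.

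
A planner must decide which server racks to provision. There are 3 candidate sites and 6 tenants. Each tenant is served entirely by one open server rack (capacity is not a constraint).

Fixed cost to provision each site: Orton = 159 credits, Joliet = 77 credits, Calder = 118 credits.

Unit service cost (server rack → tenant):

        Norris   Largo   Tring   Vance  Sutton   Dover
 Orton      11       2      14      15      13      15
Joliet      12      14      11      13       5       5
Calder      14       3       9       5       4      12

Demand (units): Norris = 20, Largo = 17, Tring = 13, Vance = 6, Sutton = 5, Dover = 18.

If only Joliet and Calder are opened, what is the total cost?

Each tenant is assigned to its cheapest site among the open ones.
{Joliet, Calder}: Norris→Joliet 12·20=240, Largo→Calder 3·17=51, Tring→Calder 9·13=117, Vance→Calder 5·6=30, Sutton→Calder 4·5=20, Dover→Joliet 5·18=90. Service 548; fixed 195; total 743.

Total cost: 743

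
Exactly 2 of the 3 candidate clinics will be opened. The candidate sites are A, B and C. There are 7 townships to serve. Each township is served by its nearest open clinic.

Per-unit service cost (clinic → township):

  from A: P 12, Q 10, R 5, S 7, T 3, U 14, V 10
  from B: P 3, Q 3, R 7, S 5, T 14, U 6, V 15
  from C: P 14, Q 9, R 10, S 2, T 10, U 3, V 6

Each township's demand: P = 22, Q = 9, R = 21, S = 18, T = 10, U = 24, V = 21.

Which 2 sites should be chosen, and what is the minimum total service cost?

Choose B and C; total service cost 574.

With exactly 2 open, each township uses its cheapest among the chosen.
{B, C}: P→B 3·22=66, Q→B 3·9=27, R→B 7·21=147, S→C 2·18=36, T→C 10·10=100, U→C 3·24=72, V→C 6·21=126. Service cost 574.
{A, B}: service cost 672
{A, C}: service cost 714
Among all 3 size-2 choices, {B, C} is lowest.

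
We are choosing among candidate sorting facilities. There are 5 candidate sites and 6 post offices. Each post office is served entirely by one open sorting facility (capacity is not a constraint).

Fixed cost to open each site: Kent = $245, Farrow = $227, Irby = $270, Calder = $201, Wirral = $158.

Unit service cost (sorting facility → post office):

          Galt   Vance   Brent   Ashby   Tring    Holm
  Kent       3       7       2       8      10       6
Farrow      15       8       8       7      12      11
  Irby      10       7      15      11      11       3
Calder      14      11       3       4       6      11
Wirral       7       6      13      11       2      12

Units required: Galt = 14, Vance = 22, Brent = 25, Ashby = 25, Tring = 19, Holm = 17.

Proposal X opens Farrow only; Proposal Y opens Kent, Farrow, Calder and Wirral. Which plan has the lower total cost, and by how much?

Proposal X: {Farrow}: Galt→Farrow 15·14=210, Vance→Farrow 8·22=176, Brent→Farrow 8·25=200, Ashby→Farrow 7·25=175, Tring→Farrow 12·19=228, Holm→Farrow 11·17=187. Service 1176; fixed 227; total 1403.
Proposal Y: {Kent, Farrow, Calder, Wirral}: Galt→Kent 3·14=42, Vance→Wirral 6·22=132, Brent→Kent 2·25=50, Ashby→Calder 4·25=100, Tring→Wirral 2·19=38, Holm→Kent 6·17=102. Service 464; fixed 831; total 1295.
Difference: |1403 − 1295| = 108.

Proposal Y is cheaper by 108.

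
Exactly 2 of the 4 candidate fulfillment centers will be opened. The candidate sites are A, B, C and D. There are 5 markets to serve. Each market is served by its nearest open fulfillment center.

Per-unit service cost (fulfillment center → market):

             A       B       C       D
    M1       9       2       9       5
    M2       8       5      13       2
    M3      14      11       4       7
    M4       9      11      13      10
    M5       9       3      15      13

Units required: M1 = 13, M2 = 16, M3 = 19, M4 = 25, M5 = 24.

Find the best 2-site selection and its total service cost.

Choose B and D; total service cost 513.

With exactly 2 open, each market uses its cheapest among the chosen.
{B, D}: M1→B 2·13=26, M2→D 2·16=32, M3→D 7·19=133, M4→D 10·25=250, M5→B 3·24=72. Service cost 513.
{B, C}: service cost 529
{A, B}: service cost 612
Among all 6 size-2 choices, {B, D} is lowest.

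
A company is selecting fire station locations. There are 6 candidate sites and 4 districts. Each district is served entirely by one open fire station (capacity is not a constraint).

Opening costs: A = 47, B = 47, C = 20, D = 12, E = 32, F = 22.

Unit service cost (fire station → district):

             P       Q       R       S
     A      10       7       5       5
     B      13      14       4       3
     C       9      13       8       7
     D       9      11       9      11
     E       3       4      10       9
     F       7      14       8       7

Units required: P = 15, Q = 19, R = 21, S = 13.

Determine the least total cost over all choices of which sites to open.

Minimum total cost: 323

For any fixed open set, each district goes to its cheapest open site; total = fixed + service.
{B, E}: P→E 3·15=45, Q→E 4·19=76, R→B 4·21=84, S→B 3·13=39. Service 244; fixed 79; total 323.
{B, D, E}: service 244 + fixed 91 = 335
{B, C, E}: service 244 + fixed 99 = 343
{A, B, C, D, E, F}: P→E 3·15=45, Q→E 4·19=76, R→B 4·21=84, S→B 3·13=39. Service 244; fixed 180; total 424.
No other subset beats 323.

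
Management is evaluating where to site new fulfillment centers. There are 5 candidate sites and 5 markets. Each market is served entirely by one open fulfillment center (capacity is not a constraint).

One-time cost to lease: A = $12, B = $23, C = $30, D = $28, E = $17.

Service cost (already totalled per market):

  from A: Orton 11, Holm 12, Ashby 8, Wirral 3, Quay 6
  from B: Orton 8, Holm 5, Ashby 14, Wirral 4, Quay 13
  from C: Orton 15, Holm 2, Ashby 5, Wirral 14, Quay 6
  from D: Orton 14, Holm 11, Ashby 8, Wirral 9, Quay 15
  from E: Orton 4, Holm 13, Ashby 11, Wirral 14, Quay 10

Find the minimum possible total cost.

Minimum total cost: 52

For any fixed open set, each market goes to its cheapest open site; total = fixed + service.
{A}: Orton→A 11, Holm→A 12, Ashby→A 8, Wirral→A 3, Quay→A 6. Service 40; fixed 12; total 52.
{A, E}: Orton→E 4, Holm→A 12, Ashby→A 8, Wirral→A 3, Quay→A 6. Service 33; fixed 29; total 62.
{A, B}: service 30 + fixed 35 = 65
{A, B, C, D, E}: Orton→E 4, Holm→C 2, Ashby→C 5, Wirral→A 3, Quay→A 6. Service 20; fixed 110; total 130.
No other subset beats 52.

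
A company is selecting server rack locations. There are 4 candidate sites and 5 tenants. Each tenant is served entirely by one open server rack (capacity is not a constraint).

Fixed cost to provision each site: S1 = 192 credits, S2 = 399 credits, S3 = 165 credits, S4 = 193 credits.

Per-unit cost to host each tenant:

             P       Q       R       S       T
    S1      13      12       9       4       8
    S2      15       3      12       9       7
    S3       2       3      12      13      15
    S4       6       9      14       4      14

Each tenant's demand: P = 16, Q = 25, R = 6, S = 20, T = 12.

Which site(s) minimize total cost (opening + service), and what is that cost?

Open S1 and S3; minimum total cost 694.

For any fixed open set, each tenant goes to its cheapest open site; total = fixed + service.
{S1, S3}: P→S3 2·16=32, Q→S3 3·25=75, R→S1 9·6=54, S→S1 4·20=80, T→S1 8·12=96. Service 337; fixed 357; total 694.
{S3}: service 619 + fixed 165 = 784
{S3, S4}: P→S3 2·16=32, Q→S3 3·25=75, R→S3 12·6=72, S→S4 4·20=80, T→S4 14·12=168. Service 427; fixed 358; total 785.
{S1, S2, S3, S4}: P→S3 2·16=32, Q→S2 3·25=75, R→S1 9·6=54, S→S1 4·20=80, T→S2 7·12=84. Service 325; fixed 949; total 1274.
(All 15 nonempty subsets were checked; S1 and S3 is lowest.)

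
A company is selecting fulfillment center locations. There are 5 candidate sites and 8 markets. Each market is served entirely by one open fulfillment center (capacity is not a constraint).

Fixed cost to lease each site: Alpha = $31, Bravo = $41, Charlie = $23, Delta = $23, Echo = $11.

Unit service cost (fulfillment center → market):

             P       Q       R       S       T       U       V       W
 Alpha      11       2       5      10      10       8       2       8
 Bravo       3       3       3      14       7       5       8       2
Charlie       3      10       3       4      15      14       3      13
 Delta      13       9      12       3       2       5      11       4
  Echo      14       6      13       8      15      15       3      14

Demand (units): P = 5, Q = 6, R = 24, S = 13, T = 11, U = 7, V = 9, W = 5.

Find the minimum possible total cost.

For any fixed open set, each market goes to its cheapest open site; total = fixed + service.
{Alpha, Charlie, Delta}: P→Charlie 3·5=15, Q→Alpha 2·6=12, R→Charlie 3·24=72, S→Delta 3·13=39, T→Delta 2·11=22, U→Delta 5·7=35, V→Alpha 2·9=18, W→Delta 4·5=20. Service 233; fixed 77; total 310.
{Bravo, Delta, Echo}: service 238 + fixed 75 = 313
{Alpha, Bravo, Delta}: service 223 + fixed 95 = 318
{Alpha, Bravo, Charlie, Delta, Echo}: P→Bravo 3·5=15, Q→Alpha 2·6=12, R→Bravo 3·24=72, S→Delta 3·13=39, T→Delta 2·11=22, U→Bravo 5·7=35, V→Alpha 2·9=18, W→Bravo 2·5=10. Service 223; fixed 129; total 352.
No other subset beats 310.

Minimum total cost: 310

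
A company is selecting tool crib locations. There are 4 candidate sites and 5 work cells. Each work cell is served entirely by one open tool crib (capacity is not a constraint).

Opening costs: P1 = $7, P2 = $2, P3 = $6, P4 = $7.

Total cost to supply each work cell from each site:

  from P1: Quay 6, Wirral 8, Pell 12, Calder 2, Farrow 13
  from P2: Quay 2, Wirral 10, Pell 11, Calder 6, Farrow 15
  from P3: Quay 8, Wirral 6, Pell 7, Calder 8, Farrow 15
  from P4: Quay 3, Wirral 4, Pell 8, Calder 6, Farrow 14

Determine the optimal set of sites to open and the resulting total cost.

Open P4 only; minimum total cost 42.

For any fixed open set, each work cell goes to its cheapest open site; total = fixed + service.
{P4}: Quay→P4 3, Wirral→P4 4, Pell→P4 8, Calder→P4 6, Farrow→P4 14. Service 35; fixed 7; total 42.
{P2, P4}: Quay→P2 2, Wirral→P4 4, Pell→P4 8, Calder→P2 6, Farrow→P4 14. Service 34; fixed 9; total 43.
{P1, P4}: service 30 + fixed 14 = 44
{P1, P2, P3, P4}: service 28 + fixed 22 = 50
No other subset beats 42.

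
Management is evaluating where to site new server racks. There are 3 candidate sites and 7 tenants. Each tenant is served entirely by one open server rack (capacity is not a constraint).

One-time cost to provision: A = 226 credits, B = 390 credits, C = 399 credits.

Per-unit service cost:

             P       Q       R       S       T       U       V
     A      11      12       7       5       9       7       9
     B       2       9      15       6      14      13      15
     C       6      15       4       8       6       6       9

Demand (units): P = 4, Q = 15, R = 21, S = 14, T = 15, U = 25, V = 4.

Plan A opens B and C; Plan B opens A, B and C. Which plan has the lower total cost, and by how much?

Plan A: {B, C}: P→B 2·4=8, Q→B 9·15=135, R→C 4·21=84, S→B 6·14=84, T→C 6·15=90, U→C 6·25=150, V→C 9·4=36. Service 587; fixed 789; total 1376.
Plan B: {A, B, C}: P→B 2·4=8, Q→B 9·15=135, R→C 4·21=84, S→A 5·14=70, T→C 6·15=90, U→C 6·25=150, V→A 9·4=36. Service 573; fixed 1015; total 1588.
Difference: |1376 − 1588| = 212.

Plan A is cheaper by 212.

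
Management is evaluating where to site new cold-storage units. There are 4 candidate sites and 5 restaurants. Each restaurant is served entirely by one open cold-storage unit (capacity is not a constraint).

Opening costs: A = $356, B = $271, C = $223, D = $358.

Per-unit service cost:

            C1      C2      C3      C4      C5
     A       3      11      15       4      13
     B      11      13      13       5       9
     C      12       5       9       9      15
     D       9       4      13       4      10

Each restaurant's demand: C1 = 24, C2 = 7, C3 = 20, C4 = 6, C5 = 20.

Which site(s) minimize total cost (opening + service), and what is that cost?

For any fixed open set, each restaurant goes to its cheapest open site; total = fixed + service.
{C}: C1→C 12·24=288, C2→C 5·7=35, C3→C 9·20=180, C4→C 9·6=54, C5→C 15·20=300. Service 857; fixed 223; total 1080.
{D}: C1→D 9·24=216, C2→D 4·7=28, C3→D 13·20=260, C4→D 4·6=24, C5→D 10·20=200. Service 728; fixed 358; total 1086.
{A}: service 733 + fixed 356 = 1089
{A, B, C, D}: C1→A 3·24=72, C2→D 4·7=28, C3→C 9·20=180, C4→A 4·6=24, C5→B 9·20=180. Service 484; fixed 1208; total 1692.
No other subset beats 1080.

Open C only; minimum total cost 1080.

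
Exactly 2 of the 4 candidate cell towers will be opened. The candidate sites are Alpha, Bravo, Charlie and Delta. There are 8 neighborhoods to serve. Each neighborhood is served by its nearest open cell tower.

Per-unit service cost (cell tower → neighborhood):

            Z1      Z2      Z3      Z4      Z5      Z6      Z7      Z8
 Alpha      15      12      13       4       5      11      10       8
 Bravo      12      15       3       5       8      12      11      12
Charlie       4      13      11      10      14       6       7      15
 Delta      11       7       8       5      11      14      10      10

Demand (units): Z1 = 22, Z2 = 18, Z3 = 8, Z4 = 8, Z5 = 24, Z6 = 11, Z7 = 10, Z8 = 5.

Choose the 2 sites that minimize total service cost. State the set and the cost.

With exactly 2 open, each neighborhood uses its cheapest among the chosen.
{Alpha, Charlie}: Z1→Charlie 4·22=88, Z2→Alpha 12·18=216, Z3→Charlie 11·8=88, Z4→Alpha 4·8=32, Z5→Alpha 5·24=120, Z6→Charlie 6·11=66, Z7→Charlie 7·10=70, Z8→Alpha 8·5=40. Service cost 720.
{Charlie, Delta}: service cost 768
{Bravo, Charlie}: service cost 774
Among all 6 size-2 choices, {Alpha, Charlie} is lowest.

Choose Alpha and Charlie; total service cost 720.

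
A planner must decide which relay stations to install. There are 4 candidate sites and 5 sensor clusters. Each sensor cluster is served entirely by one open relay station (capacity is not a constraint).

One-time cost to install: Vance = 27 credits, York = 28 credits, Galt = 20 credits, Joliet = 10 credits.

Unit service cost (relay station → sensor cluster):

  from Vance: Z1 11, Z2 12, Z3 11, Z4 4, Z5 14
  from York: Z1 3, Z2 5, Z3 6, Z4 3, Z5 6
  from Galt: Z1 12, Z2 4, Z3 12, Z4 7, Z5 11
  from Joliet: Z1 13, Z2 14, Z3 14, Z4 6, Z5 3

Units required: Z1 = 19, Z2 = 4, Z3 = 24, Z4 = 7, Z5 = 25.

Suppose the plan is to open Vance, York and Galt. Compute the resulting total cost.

Total cost: 463

Each sensor cluster is assigned to its cheapest site among the open ones.
{Vance, York, Galt}: Z1→York 3·19=57, Z2→Galt 4·4=16, Z3→York 6·24=144, Z4→York 3·7=21, Z5→York 6·25=150. Service 388; fixed 75; total 463.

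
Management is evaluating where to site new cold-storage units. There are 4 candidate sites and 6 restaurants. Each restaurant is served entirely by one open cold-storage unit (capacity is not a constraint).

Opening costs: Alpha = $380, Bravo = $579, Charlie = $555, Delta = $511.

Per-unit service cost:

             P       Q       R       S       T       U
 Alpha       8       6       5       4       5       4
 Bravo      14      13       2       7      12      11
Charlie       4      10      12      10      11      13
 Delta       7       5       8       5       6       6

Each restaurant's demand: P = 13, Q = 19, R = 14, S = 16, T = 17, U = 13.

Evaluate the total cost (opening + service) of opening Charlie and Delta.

Total cost: 1585

Each restaurant is assigned to its cheapest site among the open ones.
{Charlie, Delta}: P→Charlie 4·13=52, Q→Delta 5·19=95, R→Delta 8·14=112, S→Delta 5·16=80, T→Delta 6·17=102, U→Delta 6·13=78. Service 519; fixed 1066; total 1585.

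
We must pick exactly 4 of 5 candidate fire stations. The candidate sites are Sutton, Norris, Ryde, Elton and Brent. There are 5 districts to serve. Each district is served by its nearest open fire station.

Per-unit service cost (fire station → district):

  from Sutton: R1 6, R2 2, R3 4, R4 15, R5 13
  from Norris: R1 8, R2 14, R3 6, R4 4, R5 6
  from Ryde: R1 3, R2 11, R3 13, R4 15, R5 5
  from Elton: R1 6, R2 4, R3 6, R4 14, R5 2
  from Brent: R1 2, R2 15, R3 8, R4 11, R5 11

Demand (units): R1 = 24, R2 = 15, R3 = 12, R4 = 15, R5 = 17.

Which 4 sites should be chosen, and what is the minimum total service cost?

Choose Sutton, Norris, Elton and Brent; total service cost 220.

With exactly 4 open, each district uses its cheapest among the chosen.
{Sutton, Norris, Elton, Brent}: R1→Brent 2·24=48, R2→Sutton 2·15=30, R3→Sutton 4·12=48, R4→Norris 4·15=60, R5→Elton 2·17=34. Service cost 220.
{Sutton, Norris, Ryde, Elton}: service cost 244
{Sutton, Norris, Ryde, Brent}: service cost 271
Among all 5 size-4 choices, {Sutton, Norris, Elton, Brent} is lowest.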